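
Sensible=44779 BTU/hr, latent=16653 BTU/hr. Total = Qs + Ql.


Qt = 44779 + 16653 = 61432 BTU/hr

61432 BTU/hr


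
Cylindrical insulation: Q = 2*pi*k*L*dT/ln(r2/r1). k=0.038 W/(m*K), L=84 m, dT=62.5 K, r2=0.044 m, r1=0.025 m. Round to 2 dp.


Q = 2*pi*0.038*84*62.5/ln(0.044/0.025) = 2217.34 W

2217.34 W


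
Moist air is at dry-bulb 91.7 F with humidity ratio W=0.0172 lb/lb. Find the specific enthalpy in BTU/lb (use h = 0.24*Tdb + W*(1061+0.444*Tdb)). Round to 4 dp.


h = 0.24*91.7 + 0.0172*(1061+0.444*91.7) = 40.9575 BTU/lb

40.9575 BTU/lb


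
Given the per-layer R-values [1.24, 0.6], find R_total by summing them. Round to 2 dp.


R_total = 1.24 + 0.6 = 1.84

1.84


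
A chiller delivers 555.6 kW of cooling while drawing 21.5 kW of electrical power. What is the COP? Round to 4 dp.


COP = 555.6 / 21.5 = 25.8419

25.8419


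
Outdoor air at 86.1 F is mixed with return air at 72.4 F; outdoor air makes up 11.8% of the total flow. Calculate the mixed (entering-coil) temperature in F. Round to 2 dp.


T_mix = 72.4 + (11.8/100)*(86.1-72.4) = 74.02 F

74.02 F


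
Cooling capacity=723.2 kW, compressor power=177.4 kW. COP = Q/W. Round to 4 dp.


COP = 723.2 / 177.4 = 4.0767

4.0767


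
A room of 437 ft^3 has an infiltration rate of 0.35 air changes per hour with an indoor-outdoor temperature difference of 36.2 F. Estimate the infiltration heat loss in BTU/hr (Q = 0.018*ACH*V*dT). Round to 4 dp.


Q = 0.018 * 0.35 * 437 * 36.2 = 99.6622 BTU/hr

99.6622 BTU/hr


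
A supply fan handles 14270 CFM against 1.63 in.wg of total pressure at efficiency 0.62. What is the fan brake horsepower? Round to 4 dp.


BHP = 14270 * 1.63 / (6356 * 0.62) = 5.9025 hp

5.9025 hp


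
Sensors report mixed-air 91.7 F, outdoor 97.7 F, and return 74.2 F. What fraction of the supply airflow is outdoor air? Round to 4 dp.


frac = (91.7 - 74.2) / (97.7 - 74.2) = 0.7447

0.7447


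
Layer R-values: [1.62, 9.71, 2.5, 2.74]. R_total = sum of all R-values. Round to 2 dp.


R_total = 1.62 + 9.71 + 2.5 + 2.74 = 16.57

16.57


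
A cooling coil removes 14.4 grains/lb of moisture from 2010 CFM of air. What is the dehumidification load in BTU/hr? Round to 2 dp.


Q = 0.68 * 2010 * 14.4 = 19681.92 BTU/hr

19681.92 BTU/hr


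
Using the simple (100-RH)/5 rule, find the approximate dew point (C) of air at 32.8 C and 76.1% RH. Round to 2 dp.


Td = 32.8 - (100-76.1)/5 = 28.02 C

28.02 C


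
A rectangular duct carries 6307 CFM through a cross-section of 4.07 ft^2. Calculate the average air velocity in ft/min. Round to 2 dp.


V = 6307 / 4.07 = 1549.63 ft/min

1549.63 ft/min


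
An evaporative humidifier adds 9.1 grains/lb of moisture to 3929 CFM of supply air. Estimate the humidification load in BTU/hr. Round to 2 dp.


Q = 0.68 * 3929 * 9.1 = 24312.65 BTU/hr

24312.65 BTU/hr


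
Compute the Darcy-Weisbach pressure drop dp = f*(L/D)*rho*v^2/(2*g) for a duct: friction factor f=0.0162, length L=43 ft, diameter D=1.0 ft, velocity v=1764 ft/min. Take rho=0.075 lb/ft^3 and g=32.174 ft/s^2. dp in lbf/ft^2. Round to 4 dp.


v_fps = 1764/60 = 29.4 ft/s
dp = 0.0162*(43/1.0)*0.075*29.4^2/(2*32.174) = 0.7018 lbf/ft^2

0.7018 lbf/ft^2


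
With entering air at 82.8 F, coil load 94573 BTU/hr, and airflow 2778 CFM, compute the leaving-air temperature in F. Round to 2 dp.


dT = 94573/(1.08*2778) = 31.5218
T_leave = 82.8 - 31.5218 = 51.28 F

51.28 F


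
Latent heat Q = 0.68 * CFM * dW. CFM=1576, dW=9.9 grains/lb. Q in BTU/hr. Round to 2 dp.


Q = 0.68 * 1576 * 9.9 = 10609.63 BTU/hr

10609.63 BTU/hr


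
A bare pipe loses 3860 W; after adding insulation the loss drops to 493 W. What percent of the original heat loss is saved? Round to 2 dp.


Savings = ((3860-493)/3860)*100 = 87.23 %

87.23 %


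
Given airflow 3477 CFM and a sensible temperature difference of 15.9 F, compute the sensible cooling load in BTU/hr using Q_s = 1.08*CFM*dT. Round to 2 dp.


Q = 1.08 * 3477 * 15.9 = 59707.04 BTU/hr

59707.04 BTU/hr


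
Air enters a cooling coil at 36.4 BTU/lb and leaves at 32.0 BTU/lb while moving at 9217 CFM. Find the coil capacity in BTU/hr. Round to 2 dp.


Q = 4.5 * 9217 * (36.4 - 32.0) = 182496.60 BTU/hr

182496.60 BTU/hr


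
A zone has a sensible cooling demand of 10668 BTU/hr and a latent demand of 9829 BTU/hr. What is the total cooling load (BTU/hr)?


Qt = 10668 + 9829 = 20497 BTU/hr

20497 BTU/hr


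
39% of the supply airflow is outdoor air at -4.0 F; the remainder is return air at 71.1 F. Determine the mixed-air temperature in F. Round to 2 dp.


T_mix = 0.39*(-4.0) + 0.61*71.1 = 41.81 F

41.81 F


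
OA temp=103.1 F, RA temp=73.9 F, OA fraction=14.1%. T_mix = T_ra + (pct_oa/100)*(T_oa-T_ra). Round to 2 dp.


T_mix = 73.9 + (14.1/100)*(103.1-73.9) = 78.02 F

78.02 F


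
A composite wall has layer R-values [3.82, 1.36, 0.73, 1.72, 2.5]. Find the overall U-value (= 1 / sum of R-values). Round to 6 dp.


R_total = 3.82 + 1.36 + 0.73 + 1.72 + 2.5 = 10.13
U = 1/10.13 = 0.098717

0.098717


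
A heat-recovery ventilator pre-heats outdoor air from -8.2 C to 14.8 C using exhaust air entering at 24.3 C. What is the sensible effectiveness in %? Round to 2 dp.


eff = (14.8-(-8.2))/(24.3-(-8.2))*100 = 70.77 %

70.77 %


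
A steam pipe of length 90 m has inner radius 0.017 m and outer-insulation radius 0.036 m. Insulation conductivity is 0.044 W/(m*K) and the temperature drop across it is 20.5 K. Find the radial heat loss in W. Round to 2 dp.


Q = 2*pi*0.044*90*20.5/ln(0.036/0.017) = 679.81 W

679.81 W


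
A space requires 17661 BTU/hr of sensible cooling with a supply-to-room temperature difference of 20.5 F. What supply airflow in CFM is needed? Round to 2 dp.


CFM = 17661 / (1.08 * 20.5) = 797.70

797.70 CFM


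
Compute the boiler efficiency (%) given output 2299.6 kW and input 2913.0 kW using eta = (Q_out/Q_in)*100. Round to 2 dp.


eta = (2299.6/2913.0)*100 = 78.94 %

78.94 %


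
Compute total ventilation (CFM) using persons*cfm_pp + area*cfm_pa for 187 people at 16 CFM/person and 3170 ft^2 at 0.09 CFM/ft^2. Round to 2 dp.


Total = 187*16 + 3170*0.09 = 3277.30 CFM

3277.30 CFM


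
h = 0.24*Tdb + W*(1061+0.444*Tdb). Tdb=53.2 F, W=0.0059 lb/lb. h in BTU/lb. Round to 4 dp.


h = 0.24*53.2 + 0.0059*(1061+0.444*53.2) = 19.1673 BTU/lb

19.1673 BTU/lb


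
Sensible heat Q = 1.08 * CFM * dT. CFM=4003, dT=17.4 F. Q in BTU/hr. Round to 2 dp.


Q = 1.08 * 4003 * 17.4 = 75224.38 BTU/hr

75224.38 BTU/hr


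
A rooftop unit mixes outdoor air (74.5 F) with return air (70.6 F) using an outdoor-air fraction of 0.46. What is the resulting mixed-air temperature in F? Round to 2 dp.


T_mix = 0.46*74.5 + 0.54*70.6 = 72.39 F

72.39 F


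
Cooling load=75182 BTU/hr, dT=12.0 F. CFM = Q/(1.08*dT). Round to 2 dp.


CFM = 75182 / (1.08 * 12.0) = 5801.08

5801.08 CFM


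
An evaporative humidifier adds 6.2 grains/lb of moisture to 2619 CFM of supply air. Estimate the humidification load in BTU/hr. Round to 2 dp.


Q = 0.68 * 2619 * 6.2 = 11041.70 BTU/hr

11041.70 BTU/hr


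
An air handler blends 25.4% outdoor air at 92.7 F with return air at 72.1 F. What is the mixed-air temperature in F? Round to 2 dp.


T_mix = 72.1 + (25.4/100)*(92.7-72.1) = 77.33 F

77.33 F


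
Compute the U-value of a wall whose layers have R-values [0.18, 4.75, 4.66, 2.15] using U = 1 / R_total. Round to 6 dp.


R_total = 0.18 + 4.75 + 4.66 + 2.15 = 11.74
U = 1/11.74 = 0.085179

0.085179


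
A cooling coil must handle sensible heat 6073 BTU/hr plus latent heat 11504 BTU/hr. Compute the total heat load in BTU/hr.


Qt = 6073 + 11504 = 17577 BTU/hr

17577 BTU/hr


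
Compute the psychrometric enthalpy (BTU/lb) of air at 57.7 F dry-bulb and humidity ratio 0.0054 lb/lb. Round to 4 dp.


h = 0.24*57.7 + 0.0054*(1061+0.444*57.7) = 19.7157 BTU/lb

19.7157 BTU/lb


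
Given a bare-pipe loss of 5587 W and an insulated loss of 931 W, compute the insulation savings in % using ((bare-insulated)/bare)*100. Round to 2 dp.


Savings = ((5587-931)/5587)*100 = 83.34 %

83.34 %


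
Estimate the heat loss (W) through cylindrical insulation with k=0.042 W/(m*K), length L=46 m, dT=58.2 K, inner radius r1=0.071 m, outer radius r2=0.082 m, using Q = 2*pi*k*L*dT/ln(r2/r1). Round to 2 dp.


Q = 2*pi*0.042*46*58.2/ln(0.082/0.071) = 4904.88 W

4904.88 W


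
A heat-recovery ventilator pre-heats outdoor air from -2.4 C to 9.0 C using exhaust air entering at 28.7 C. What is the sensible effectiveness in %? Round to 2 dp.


eff = (9.0-(-2.4))/(28.7-(-2.4))*100 = 36.66 %

36.66 %


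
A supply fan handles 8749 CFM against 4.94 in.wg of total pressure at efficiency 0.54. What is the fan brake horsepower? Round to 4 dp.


BHP = 8749 * 4.94 / (6356 * 0.54) = 12.5924 hp

12.5924 hp


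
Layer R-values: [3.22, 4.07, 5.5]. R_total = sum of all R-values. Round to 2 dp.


R_total = 3.22 + 4.07 + 5.5 = 12.79

12.79


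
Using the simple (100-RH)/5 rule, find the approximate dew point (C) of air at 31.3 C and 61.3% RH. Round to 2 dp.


Td = 31.3 - (100-61.3)/5 = 23.56 C

23.56 C


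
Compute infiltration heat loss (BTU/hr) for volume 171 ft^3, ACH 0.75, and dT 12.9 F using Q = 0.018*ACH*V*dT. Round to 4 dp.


Q = 0.018 * 0.75 * 171 * 12.9 = 29.7797 BTU/hr

29.7797 BTU/hr


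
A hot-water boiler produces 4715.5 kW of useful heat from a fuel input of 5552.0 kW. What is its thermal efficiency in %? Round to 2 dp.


eta = (4715.5/5552.0)*100 = 84.93 %

84.93 %


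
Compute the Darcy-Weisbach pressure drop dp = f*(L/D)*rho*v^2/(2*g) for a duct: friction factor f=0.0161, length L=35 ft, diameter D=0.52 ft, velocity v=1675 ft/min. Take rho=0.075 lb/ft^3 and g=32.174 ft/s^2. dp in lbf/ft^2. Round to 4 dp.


v_fps = 1675/60 = 27.9167 ft/s
dp = 0.0161*(35/0.52)*0.075*27.9167^2/(2*32.174) = 0.9843 lbf/ft^2

0.9843 lbf/ft^2


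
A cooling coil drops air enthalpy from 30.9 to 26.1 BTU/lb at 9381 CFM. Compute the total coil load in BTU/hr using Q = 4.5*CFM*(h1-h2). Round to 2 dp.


Q = 4.5 * 9381 * (30.9 - 26.1) = 202629.60 BTU/hr

202629.60 BTU/hr


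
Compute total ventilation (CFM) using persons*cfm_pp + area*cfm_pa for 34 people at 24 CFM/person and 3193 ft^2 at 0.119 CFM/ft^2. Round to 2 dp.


Total = 34*24 + 3193*0.119 = 1195.97 CFM

1195.97 CFM


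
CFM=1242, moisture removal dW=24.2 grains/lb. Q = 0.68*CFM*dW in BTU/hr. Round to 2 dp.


Q = 0.68 * 1242 * 24.2 = 20438.35 BTU/hr

20438.35 BTU/hr


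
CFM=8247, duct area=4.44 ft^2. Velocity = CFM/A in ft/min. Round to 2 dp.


V = 8247 / 4.44 = 1857.43 ft/min

1857.43 ft/min


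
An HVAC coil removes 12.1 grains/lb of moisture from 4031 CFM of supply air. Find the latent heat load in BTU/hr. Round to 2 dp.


Q = 0.68 * 4031 * 12.1 = 33167.07 BTU/hr

33167.07 BTU/hr


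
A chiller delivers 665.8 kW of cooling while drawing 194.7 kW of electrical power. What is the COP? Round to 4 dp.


COP = 665.8 / 194.7 = 3.4196

3.4196


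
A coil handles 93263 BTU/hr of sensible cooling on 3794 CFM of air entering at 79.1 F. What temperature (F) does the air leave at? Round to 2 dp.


dT = 93263/(1.08*3794) = 22.7608
T_leave = 79.1 - 22.7608 = 56.34 F

56.34 F


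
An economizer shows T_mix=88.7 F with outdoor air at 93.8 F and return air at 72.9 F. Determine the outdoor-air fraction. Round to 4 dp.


frac = (88.7 - 72.9) / (93.8 - 72.9) = 0.7560

0.7560


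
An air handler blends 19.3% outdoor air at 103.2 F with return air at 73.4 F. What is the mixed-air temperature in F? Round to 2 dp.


T_mix = 73.4 + (19.3/100)*(103.2-73.4) = 79.15 F

79.15 F


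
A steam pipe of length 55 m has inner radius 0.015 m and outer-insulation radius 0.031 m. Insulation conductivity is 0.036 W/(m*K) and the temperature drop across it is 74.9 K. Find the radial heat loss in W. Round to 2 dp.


Q = 2*pi*0.036*55*74.9/ln(0.031/0.015) = 1283.59 W

1283.59 W


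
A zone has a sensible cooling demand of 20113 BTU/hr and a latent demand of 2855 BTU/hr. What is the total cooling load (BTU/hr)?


Qt = 20113 + 2855 = 22968 BTU/hr

22968 BTU/hr


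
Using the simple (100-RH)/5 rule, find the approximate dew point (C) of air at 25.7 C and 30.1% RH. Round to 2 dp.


Td = 25.7 - (100-30.1)/5 = 11.72 C

11.72 C


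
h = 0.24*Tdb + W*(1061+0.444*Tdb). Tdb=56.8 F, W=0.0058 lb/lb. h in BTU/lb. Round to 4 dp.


h = 0.24*56.8 + 0.0058*(1061+0.444*56.8) = 19.9321 BTU/lb

19.9321 BTU/lb


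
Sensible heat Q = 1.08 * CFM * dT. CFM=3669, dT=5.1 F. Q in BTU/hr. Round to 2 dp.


Q = 1.08 * 3669 * 5.1 = 20208.85 BTU/hr

20208.85 BTU/hr


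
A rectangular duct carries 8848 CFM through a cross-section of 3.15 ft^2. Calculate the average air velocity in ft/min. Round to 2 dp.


V = 8848 / 3.15 = 2808.89 ft/min

2808.89 ft/min


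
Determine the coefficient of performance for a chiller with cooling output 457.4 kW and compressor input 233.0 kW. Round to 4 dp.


COP = 457.4 / 233.0 = 1.9631

1.9631


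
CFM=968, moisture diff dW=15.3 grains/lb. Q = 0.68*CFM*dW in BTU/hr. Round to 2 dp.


Q = 0.68 * 968 * 15.3 = 10071.07 BTU/hr

10071.07 BTU/hr


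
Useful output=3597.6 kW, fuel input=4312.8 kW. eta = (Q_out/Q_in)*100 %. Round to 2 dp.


eta = (3597.6/4312.8)*100 = 83.42 %

83.42 %


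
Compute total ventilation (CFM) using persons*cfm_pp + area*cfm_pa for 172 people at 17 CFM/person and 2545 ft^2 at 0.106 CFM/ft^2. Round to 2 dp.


Total = 172*17 + 2545*0.106 = 3193.77 CFM

3193.77 CFM


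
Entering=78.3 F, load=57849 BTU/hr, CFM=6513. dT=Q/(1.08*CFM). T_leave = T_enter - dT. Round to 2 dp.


dT = 57849/(1.08*6513) = 8.2241
T_leave = 78.3 - 8.2241 = 70.08 F

70.08 F


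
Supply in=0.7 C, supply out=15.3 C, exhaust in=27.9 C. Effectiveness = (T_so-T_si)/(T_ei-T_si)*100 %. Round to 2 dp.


eff = (15.3-0.7)/(27.9-0.7)*100 = 53.68 %

53.68 %


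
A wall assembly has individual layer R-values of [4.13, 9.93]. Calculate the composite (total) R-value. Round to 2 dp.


R_total = 4.13 + 9.93 = 14.06

14.06


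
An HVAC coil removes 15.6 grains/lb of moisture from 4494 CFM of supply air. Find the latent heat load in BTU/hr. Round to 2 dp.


Q = 0.68 * 4494 * 15.6 = 47672.35 BTU/hr

47672.35 BTU/hr


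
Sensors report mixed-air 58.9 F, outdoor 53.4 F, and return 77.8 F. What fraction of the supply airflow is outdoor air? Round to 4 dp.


frac = (58.9 - 77.8) / (53.4 - 77.8) = 0.7746

0.7746


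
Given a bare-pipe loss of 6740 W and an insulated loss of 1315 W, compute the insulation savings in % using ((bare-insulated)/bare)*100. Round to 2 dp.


Savings = ((6740-1315)/6740)*100 = 80.49 %

80.49 %


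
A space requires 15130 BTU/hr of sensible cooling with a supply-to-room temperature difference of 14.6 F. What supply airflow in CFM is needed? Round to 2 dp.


CFM = 15130 / (1.08 * 14.6) = 959.54

959.54 CFM


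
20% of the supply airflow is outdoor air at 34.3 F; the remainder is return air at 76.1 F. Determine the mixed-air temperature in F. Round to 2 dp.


T_mix = 0.2*34.3 + 0.8*76.1 = 67.74 F

67.74 F


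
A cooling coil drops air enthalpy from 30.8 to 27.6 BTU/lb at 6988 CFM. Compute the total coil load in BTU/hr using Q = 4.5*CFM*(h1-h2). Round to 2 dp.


Q = 4.5 * 6988 * (30.8 - 27.6) = 100627.20 BTU/hr

100627.20 BTU/hr


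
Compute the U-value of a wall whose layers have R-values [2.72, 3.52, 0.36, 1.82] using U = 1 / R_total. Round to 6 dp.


R_total = 2.72 + 3.52 + 0.36 + 1.82 = 8.42
U = 1/8.42 = 0.118765

0.118765


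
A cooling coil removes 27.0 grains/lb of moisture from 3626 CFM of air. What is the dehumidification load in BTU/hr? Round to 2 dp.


Q = 0.68 * 3626 * 27.0 = 66573.36 BTU/hr

66573.36 BTU/hr


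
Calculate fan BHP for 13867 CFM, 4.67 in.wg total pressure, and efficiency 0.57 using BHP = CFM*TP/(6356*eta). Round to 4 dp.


BHP = 13867 * 4.67 / (6356 * 0.57) = 17.8748 hp

17.8748 hp


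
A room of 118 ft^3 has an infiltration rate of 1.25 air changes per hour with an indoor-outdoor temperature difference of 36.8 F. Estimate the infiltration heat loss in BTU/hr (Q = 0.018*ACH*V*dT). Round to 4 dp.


Q = 0.018 * 1.25 * 118 * 36.8 = 97.7040 BTU/hr

97.7040 BTU/hr


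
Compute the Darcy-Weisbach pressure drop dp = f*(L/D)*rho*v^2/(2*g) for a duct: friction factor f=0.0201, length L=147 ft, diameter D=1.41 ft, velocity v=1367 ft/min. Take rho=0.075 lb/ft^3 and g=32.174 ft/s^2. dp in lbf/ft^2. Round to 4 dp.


v_fps = 1367/60 = 22.7833 ft/s
dp = 0.0201*(147/1.41)*0.075*22.7833^2/(2*32.174) = 1.2678 lbf/ft^2

1.2678 lbf/ft^2


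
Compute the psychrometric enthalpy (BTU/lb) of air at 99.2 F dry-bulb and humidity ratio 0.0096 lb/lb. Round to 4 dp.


h = 0.24*99.2 + 0.0096*(1061+0.444*99.2) = 34.4164 BTU/lb

34.4164 BTU/lb


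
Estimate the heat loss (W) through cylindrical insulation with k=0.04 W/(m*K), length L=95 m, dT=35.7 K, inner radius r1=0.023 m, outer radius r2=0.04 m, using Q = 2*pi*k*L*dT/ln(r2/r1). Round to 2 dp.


Q = 2*pi*0.04*95*35.7/ln(0.04/0.023) = 1540.30 W

1540.30 W


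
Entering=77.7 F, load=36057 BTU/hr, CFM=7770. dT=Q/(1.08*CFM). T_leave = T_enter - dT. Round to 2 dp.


dT = 36057/(1.08*7770) = 4.2968
T_leave = 77.7 - 4.2968 = 73.40 F

73.40 F


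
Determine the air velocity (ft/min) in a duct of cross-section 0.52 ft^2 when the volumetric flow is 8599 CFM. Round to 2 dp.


V = 8599 / 0.52 = 16536.54 ft/min

16536.54 ft/min


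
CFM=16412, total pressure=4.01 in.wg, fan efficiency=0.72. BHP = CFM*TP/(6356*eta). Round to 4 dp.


BHP = 16412 * 4.01 / (6356 * 0.72) = 14.3810 hp

14.3810 hp


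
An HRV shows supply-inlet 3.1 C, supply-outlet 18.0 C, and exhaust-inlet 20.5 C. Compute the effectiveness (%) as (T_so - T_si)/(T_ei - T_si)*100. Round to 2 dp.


eff = (18.0-3.1)/(20.5-3.1)*100 = 85.63 %

85.63 %


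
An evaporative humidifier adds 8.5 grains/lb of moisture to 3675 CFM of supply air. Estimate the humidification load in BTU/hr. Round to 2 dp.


Q = 0.68 * 3675 * 8.5 = 21241.50 BTU/hr

21241.50 BTU/hr


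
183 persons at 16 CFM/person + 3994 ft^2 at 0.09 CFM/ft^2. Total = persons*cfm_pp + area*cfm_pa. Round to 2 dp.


Total = 183*16 + 3994*0.09 = 3287.46 CFM

3287.46 CFM


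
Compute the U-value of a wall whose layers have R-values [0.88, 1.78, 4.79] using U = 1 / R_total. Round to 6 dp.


R_total = 0.88 + 1.78 + 4.79 = 7.45
U = 1/7.45 = 0.134228

0.134228


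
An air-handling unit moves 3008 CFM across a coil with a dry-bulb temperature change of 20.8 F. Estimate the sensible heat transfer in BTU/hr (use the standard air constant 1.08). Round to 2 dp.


Q = 1.08 * 3008 * 20.8 = 67571.71 BTU/hr

67571.71 BTU/hr


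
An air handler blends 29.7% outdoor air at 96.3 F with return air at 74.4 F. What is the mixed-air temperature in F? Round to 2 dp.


T_mix = 74.4 + (29.7/100)*(96.3-74.4) = 80.90 F

80.90 F


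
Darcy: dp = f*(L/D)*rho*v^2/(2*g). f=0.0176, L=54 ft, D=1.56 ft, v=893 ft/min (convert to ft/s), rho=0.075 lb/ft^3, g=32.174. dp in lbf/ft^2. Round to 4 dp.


v_fps = 893/60 = 14.8833 ft/s
dp = 0.0176*(54/1.56)*0.075*14.8833^2/(2*32.174) = 0.1573 lbf/ft^2

0.1573 lbf/ft^2


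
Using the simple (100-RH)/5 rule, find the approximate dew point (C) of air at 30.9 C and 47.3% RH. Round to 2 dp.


Td = 30.9 - (100-47.3)/5 = 20.36 C

20.36 C


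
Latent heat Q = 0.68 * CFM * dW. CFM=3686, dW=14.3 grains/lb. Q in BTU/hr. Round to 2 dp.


Q = 0.68 * 3686 * 14.3 = 35842.66 BTU/hr

35842.66 BTU/hr


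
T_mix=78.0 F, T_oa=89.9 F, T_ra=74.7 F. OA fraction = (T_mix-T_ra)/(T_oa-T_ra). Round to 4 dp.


frac = (78.0 - 74.7) / (89.9 - 74.7) = 0.2171

0.2171


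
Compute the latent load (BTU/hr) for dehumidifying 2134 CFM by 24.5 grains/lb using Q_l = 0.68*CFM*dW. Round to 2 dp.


Q = 0.68 * 2134 * 24.5 = 35552.44 BTU/hr

35552.44 BTU/hr


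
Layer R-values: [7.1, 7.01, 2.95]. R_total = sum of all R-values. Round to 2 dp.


R_total = 7.1 + 7.01 + 2.95 = 17.06

17.06


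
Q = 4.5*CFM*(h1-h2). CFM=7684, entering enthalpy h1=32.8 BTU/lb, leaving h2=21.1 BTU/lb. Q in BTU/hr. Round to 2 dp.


Q = 4.5 * 7684 * (32.8 - 21.1) = 404562.60 BTU/hr

404562.60 BTU/hr


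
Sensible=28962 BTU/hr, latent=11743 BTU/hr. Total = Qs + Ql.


Qt = 28962 + 11743 = 40705 BTU/hr

40705 BTU/hr


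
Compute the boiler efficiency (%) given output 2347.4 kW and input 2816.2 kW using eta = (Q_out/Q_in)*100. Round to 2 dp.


eta = (2347.4/2816.2)*100 = 83.35 %

83.35 %


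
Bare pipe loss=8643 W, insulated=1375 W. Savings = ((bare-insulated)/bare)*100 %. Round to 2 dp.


Savings = ((8643-1375)/8643)*100 = 84.09 %

84.09 %


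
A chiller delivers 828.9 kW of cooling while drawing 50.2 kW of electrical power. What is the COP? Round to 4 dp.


COP = 828.9 / 50.2 = 16.5120

16.5120


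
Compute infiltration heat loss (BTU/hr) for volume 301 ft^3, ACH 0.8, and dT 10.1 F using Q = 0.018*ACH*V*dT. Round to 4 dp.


Q = 0.018 * 0.8 * 301 * 10.1 = 43.7774 BTU/hr

43.7774 BTU/hr


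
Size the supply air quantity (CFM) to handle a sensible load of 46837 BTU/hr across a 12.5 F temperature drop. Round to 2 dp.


CFM = 46837 / (1.08 * 12.5) = 3469.41

3469.41 CFM


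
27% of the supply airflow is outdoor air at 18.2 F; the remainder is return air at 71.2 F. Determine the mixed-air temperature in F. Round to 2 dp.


T_mix = 0.27*18.2 + 0.73*71.2 = 56.89 F

56.89 F


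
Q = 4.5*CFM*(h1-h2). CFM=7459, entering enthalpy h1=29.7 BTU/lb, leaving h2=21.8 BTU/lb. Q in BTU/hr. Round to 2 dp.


Q = 4.5 * 7459 * (29.7 - 21.8) = 265167.45 BTU/hr

265167.45 BTU/hr


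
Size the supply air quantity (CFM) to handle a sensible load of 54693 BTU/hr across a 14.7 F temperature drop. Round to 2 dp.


CFM = 54693 / (1.08 * 14.7) = 3445.01

3445.01 CFM


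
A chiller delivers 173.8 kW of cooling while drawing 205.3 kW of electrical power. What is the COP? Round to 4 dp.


COP = 173.8 / 205.3 = 0.8466

0.8466


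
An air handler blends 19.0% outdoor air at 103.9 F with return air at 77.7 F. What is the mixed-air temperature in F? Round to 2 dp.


T_mix = 77.7 + (19.0/100)*(103.9-77.7) = 82.68 F

82.68 F


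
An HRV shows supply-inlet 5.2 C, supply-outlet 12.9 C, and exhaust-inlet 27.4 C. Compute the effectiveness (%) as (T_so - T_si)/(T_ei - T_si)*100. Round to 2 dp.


eff = (12.9-5.2)/(27.4-5.2)*100 = 34.68 %

34.68 %


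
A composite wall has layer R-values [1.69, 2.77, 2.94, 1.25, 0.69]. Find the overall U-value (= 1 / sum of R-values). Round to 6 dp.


R_total = 1.69 + 2.77 + 2.94 + 1.25 + 0.69 = 9.34
U = 1/9.34 = 0.107066

0.107066


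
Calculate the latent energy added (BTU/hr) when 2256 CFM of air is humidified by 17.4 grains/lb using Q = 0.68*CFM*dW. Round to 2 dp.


Q = 0.68 * 2256 * 17.4 = 26692.99 BTU/hr

26692.99 BTU/hr


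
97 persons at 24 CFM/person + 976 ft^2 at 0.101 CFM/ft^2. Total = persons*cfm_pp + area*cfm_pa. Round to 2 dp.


Total = 97*24 + 976*0.101 = 2426.58 CFM

2426.58 CFM


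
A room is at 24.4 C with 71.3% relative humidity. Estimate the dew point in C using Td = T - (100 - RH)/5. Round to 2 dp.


Td = 24.4 - (100-71.3)/5 = 18.66 C

18.66 C


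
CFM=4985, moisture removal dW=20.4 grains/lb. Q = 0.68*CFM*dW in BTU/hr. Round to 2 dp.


Q = 0.68 * 4985 * 20.4 = 69151.92 BTU/hr

69151.92 BTU/hr


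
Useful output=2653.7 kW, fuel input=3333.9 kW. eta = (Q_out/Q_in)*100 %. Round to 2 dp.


eta = (2653.7/3333.9)*100 = 79.60 %

79.60 %


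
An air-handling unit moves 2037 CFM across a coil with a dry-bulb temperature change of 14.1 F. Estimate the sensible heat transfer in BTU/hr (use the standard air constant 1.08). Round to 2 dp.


Q = 1.08 * 2037 * 14.1 = 31019.44 BTU/hr

31019.44 BTU/hr


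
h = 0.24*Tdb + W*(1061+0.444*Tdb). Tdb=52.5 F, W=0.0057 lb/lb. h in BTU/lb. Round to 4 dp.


h = 0.24*52.5 + 0.0057*(1061+0.444*52.5) = 18.7806 BTU/lb

18.7806 BTU/lb


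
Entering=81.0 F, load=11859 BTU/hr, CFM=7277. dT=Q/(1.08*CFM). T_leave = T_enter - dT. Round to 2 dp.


dT = 11859/(1.08*7277) = 1.5089
T_leave = 81.0 - 1.5089 = 79.49 F

79.49 F


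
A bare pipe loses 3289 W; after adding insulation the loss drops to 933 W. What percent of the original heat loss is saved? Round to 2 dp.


Savings = ((3289-933)/3289)*100 = 71.63 %

71.63 %


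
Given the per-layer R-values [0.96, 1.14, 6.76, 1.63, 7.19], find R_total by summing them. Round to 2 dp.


R_total = 0.96 + 1.14 + 6.76 + 1.63 + 7.19 = 17.68

17.68


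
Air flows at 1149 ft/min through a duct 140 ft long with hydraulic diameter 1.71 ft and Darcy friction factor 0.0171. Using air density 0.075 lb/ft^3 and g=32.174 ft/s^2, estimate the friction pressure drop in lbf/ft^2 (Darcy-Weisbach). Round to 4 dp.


v_fps = 1149/60 = 19.15 ft/s
dp = 0.0171*(140/1.71)*0.075*19.15^2/(2*32.174) = 0.5984 lbf/ft^2

0.5984 lbf/ft^2


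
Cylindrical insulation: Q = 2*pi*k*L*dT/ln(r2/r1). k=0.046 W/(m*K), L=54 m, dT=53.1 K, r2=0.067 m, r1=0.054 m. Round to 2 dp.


Q = 2*pi*0.046*54*53.1/ln(0.067/0.054) = 3842.01 W

3842.01 W


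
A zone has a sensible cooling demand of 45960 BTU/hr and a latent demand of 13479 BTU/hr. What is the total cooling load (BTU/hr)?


Qt = 45960 + 13479 = 59439 BTU/hr

59439 BTU/hr


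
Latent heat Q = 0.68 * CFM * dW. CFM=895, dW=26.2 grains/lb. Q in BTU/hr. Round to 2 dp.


Q = 0.68 * 895 * 26.2 = 15945.32 BTU/hr

15945.32 BTU/hr


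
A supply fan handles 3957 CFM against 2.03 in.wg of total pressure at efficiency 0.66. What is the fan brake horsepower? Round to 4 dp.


BHP = 3957 * 2.03 / (6356 * 0.66) = 1.9148 hp

1.9148 hp


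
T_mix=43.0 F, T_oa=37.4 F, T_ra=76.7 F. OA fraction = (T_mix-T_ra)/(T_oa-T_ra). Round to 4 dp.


frac = (43.0 - 76.7) / (37.4 - 76.7) = 0.8575

0.8575


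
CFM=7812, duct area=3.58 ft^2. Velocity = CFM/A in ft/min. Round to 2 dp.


V = 7812 / 3.58 = 2182.12 ft/min

2182.12 ft/min


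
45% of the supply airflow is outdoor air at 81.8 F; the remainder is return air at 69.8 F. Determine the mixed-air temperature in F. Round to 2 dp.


T_mix = 0.45*81.8 + 0.55*69.8 = 75.20 F

75.20 F


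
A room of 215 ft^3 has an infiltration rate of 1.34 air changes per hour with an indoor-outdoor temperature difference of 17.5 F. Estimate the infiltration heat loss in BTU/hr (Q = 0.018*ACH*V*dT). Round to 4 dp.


Q = 0.018 * 1.34 * 215 * 17.5 = 90.7515 BTU/hr

90.7515 BTU/hr


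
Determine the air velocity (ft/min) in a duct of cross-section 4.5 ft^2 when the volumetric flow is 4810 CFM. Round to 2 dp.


V = 4810 / 4.5 = 1068.89 ft/min

1068.89 ft/min


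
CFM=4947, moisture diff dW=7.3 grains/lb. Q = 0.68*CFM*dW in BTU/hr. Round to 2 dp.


Q = 0.68 * 4947 * 7.3 = 24556.91 BTU/hr

24556.91 BTU/hr


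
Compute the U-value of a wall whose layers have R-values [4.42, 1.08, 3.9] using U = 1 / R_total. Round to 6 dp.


R_total = 4.42 + 1.08 + 3.9 = 9.40
U = 1/9.40 = 0.106383

0.106383


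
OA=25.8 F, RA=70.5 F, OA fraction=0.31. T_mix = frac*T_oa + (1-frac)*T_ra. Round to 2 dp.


T_mix = 0.31*25.8 + 0.69*70.5 = 56.64 F

56.64 F


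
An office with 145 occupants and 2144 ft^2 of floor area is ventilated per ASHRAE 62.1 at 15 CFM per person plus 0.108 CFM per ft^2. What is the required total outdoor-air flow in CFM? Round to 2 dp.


Total = 145*15 + 2144*0.108 = 2406.55 CFM

2406.55 CFM


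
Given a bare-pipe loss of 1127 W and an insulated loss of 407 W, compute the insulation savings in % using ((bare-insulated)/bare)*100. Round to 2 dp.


Savings = ((1127-407)/1127)*100 = 63.89 %

63.89 %


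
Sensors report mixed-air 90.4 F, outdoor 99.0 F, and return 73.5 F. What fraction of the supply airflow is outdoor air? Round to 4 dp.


frac = (90.4 - 73.5) / (99.0 - 73.5) = 0.6627

0.6627


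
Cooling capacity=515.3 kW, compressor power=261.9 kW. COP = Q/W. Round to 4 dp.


COP = 515.3 / 261.9 = 1.9675

1.9675


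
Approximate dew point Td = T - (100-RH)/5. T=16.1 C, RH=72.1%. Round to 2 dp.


Td = 16.1 - (100-72.1)/5 = 10.52 C

10.52 C


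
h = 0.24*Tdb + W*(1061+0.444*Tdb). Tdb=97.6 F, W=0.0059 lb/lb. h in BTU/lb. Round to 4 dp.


h = 0.24*97.6 + 0.0059*(1061+0.444*97.6) = 29.9396 BTU/lb

29.9396 BTU/lb


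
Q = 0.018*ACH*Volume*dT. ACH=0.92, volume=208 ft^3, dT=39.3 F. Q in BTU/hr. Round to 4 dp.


Q = 0.018 * 0.92 * 208 * 39.3 = 135.3681 BTU/hr

135.3681 BTU/hr


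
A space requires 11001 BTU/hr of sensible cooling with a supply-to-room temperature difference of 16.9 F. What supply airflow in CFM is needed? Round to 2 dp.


CFM = 11001 / (1.08 * 16.9) = 602.73

602.73 CFM


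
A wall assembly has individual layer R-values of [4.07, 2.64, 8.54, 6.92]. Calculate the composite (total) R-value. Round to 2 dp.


R_total = 4.07 + 2.64 + 8.54 + 6.92 = 22.17

22.17


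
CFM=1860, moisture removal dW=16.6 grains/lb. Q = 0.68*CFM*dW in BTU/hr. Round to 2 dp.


Q = 0.68 * 1860 * 16.6 = 20995.68 BTU/hr

20995.68 BTU/hr


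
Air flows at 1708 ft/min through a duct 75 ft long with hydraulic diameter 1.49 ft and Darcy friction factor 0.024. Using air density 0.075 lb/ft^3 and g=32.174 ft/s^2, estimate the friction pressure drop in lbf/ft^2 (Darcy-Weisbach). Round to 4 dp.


v_fps = 1708/60 = 28.4667 ft/s
dp = 0.024*(75/1.49)*0.075*28.4667^2/(2*32.174) = 1.1410 lbf/ft^2

1.1410 lbf/ft^2


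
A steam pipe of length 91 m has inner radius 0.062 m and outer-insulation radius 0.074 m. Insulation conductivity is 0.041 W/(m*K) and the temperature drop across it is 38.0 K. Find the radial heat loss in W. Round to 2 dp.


Q = 2*pi*0.041*91*38.0/ln(0.074/0.062) = 5034.84 W

5034.84 W


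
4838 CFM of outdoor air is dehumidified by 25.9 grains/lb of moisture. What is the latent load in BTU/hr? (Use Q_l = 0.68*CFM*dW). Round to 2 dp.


Q = 0.68 * 4838 * 25.9 = 85206.86 BTU/hr

85206.86 BTU/hr


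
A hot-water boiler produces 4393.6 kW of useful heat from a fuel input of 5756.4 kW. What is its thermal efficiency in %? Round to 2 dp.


eta = (4393.6/5756.4)*100 = 76.33 %

76.33 %


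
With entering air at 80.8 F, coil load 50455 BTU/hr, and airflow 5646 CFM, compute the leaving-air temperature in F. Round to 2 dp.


dT = 50455/(1.08*5646) = 8.2745
T_leave = 80.8 - 8.2745 = 72.53 F

72.53 F


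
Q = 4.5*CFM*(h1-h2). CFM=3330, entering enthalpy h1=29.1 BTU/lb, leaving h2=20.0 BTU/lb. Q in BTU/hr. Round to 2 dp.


Q = 4.5 * 3330 * (29.1 - 20.0) = 136363.50 BTU/hr

136363.50 BTU/hr


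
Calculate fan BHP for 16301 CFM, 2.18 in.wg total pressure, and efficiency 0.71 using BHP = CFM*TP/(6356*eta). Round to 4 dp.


BHP = 16301 * 2.18 / (6356 * 0.71) = 7.8746 hp

7.8746 hp


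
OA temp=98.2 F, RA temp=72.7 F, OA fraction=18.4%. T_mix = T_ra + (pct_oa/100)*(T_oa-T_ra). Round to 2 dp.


T_mix = 72.7 + (18.4/100)*(98.2-72.7) = 77.39 F

77.39 F


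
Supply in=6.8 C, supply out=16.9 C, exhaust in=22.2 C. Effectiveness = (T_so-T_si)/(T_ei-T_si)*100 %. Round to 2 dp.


eff = (16.9-6.8)/(22.2-6.8)*100 = 65.58 %

65.58 %


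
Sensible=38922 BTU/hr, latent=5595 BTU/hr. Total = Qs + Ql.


Qt = 38922 + 5595 = 44517 BTU/hr

44517 BTU/hr


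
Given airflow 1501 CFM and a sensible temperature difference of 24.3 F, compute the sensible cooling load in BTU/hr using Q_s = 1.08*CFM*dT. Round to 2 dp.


Q = 1.08 * 1501 * 24.3 = 39392.24 BTU/hr

39392.24 BTU/hr


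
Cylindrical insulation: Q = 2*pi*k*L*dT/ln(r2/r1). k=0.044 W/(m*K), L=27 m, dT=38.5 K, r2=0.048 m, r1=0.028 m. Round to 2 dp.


Q = 2*pi*0.044*27*38.5/ln(0.048/0.028) = 533.18 W

533.18 W


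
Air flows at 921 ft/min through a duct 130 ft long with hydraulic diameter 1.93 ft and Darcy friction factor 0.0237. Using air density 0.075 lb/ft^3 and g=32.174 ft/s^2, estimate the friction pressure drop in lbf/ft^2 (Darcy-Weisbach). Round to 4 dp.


v_fps = 921/60 = 15.35 ft/s
dp = 0.0237*(130/1.93)*0.075*15.35^2/(2*32.174) = 0.4384 lbf/ft^2

0.4384 lbf/ft^2


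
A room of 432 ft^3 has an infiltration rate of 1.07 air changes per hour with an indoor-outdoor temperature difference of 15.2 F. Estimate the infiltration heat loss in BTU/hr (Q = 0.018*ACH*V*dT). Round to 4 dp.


Q = 0.018 * 1.07 * 432 * 15.2 = 126.4689 BTU/hr

126.4689 BTU/hr


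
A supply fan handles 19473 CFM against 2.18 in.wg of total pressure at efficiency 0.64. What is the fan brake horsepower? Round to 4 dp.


BHP = 19473 * 2.18 / (6356 * 0.64) = 10.4358 hp

10.4358 hp


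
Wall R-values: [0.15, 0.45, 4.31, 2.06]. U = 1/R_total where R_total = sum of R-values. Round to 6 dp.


R_total = 0.15 + 0.45 + 4.31 + 2.06 = 6.97
U = 1/6.97 = 0.143472

0.143472


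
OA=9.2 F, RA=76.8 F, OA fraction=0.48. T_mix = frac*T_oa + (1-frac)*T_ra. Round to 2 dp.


T_mix = 0.48*9.2 + 0.52*76.8 = 44.35 F

44.35 F


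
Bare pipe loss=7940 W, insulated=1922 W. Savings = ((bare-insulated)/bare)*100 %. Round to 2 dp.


Savings = ((7940-1922)/7940)*100 = 75.79 %

75.79 %


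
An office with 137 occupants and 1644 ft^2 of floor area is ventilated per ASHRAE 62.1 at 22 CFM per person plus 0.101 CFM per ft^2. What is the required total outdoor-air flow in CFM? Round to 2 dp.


Total = 137*22 + 1644*0.101 = 3180.04 CFM

3180.04 CFM


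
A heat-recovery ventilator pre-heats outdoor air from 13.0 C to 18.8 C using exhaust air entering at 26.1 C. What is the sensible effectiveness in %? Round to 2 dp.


eff = (18.8-13.0)/(26.1-13.0)*100 = 44.27 %

44.27 %


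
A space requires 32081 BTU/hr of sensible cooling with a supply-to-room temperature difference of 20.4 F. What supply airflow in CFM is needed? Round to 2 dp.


CFM = 32081 / (1.08 * 20.4) = 1456.11

1456.11 CFM


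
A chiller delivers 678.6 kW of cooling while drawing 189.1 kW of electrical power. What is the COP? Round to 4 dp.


COP = 678.6 / 189.1 = 3.5886

3.5886


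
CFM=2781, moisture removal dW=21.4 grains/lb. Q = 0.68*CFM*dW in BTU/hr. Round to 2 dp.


Q = 0.68 * 2781 * 21.4 = 40469.11 BTU/hr

40469.11 BTU/hr


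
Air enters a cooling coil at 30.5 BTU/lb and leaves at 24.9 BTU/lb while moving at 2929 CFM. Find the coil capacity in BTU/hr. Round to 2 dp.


Q = 4.5 * 2929 * (30.5 - 24.9) = 73810.80 BTU/hr

73810.80 BTU/hr


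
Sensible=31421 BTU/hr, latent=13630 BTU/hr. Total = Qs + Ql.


Qt = 31421 + 13630 = 45051 BTU/hr

45051 BTU/hr


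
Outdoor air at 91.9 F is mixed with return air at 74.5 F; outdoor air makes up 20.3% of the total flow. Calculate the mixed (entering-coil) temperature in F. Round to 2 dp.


T_mix = 74.5 + (20.3/100)*(91.9-74.5) = 78.03 F

78.03 F


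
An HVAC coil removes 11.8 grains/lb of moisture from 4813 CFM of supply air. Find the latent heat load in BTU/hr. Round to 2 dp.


Q = 0.68 * 4813 * 11.8 = 38619.51 BTU/hr

38619.51 BTU/hr


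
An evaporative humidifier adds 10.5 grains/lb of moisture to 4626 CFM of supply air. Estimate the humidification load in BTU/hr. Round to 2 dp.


Q = 0.68 * 4626 * 10.5 = 33029.64 BTU/hr

33029.64 BTU/hr


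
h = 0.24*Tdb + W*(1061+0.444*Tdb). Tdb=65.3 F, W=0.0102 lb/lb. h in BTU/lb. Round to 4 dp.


h = 0.24*65.3 + 0.0102*(1061+0.444*65.3) = 26.7899 BTU/lb

26.7899 BTU/lb


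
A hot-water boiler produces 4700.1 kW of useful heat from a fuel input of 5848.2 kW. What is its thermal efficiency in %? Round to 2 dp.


eta = (4700.1/5848.2)*100 = 80.37 %

80.37 %


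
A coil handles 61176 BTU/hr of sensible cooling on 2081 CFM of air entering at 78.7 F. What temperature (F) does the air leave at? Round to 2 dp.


dT = 61176/(1.08*2081) = 27.2198
T_leave = 78.7 - 27.2198 = 51.48 F

51.48 F


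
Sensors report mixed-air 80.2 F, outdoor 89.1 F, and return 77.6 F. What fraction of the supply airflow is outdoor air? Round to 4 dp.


frac = (80.2 - 77.6) / (89.1 - 77.6) = 0.2261

0.2261


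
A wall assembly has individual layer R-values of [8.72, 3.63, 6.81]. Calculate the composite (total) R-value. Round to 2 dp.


R_total = 8.72 + 3.63 + 6.81 = 19.16

19.16


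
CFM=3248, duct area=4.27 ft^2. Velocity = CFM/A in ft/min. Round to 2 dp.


V = 3248 / 4.27 = 760.66 ft/min

760.66 ft/min


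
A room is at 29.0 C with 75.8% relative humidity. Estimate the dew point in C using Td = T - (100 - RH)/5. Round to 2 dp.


Td = 29.0 - (100-75.8)/5 = 24.16 C

24.16 C


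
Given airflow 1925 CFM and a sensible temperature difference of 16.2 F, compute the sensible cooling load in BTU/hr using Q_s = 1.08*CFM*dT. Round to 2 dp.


Q = 1.08 * 1925 * 16.2 = 33679.80 BTU/hr

33679.80 BTU/hr


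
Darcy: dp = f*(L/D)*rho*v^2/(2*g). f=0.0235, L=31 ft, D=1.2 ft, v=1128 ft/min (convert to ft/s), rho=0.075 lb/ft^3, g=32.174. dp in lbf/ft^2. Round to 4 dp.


v_fps = 1128/60 = 18.8 ft/s
dp = 0.0235*(31/1.2)*0.075*18.8^2/(2*32.174) = 0.2501 lbf/ft^2

0.2501 lbf/ft^2


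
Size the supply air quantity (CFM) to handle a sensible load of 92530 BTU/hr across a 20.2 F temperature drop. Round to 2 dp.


CFM = 92530 / (1.08 * 20.2) = 4241.38

4241.38 CFM


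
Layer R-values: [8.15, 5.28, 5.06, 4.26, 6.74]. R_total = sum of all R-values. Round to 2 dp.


R_total = 8.15 + 5.28 + 5.06 + 4.26 + 6.74 = 29.49

29.49


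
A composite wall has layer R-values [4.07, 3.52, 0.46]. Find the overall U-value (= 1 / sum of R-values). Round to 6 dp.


R_total = 4.07 + 3.52 + 0.46 = 8.05
U = 1/8.05 = 0.124224

0.124224


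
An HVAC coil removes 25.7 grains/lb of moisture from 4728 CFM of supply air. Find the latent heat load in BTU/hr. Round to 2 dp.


Q = 0.68 * 4728 * 25.7 = 82626.53 BTU/hr

82626.53 BTU/hr


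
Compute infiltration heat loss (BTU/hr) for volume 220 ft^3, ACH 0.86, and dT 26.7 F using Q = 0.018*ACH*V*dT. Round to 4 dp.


Q = 0.018 * 0.86 * 220 * 26.7 = 90.9295 BTU/hr

90.9295 BTU/hr


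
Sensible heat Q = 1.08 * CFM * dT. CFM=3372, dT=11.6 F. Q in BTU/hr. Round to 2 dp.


Q = 1.08 * 3372 * 11.6 = 42244.42 BTU/hr

42244.42 BTU/hr


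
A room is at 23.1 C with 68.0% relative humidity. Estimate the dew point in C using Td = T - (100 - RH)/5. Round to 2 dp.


Td = 23.1 - (100-68.0)/5 = 16.70 C

16.70 C


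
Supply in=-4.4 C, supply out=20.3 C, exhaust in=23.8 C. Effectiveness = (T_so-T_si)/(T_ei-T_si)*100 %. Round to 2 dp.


eff = (20.3-(-4.4))/(23.8-(-4.4))*100 = 87.59 %

87.59 %


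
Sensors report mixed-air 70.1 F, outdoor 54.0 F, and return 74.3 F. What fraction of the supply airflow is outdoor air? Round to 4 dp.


frac = (70.1 - 74.3) / (54.0 - 74.3) = 0.2069

0.2069


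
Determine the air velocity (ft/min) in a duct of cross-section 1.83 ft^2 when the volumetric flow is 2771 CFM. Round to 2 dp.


V = 2771 / 1.83 = 1514.21 ft/min

1514.21 ft/min


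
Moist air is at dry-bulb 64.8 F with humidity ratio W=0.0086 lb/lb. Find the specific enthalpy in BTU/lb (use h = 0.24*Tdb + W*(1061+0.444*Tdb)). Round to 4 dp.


h = 0.24*64.8 + 0.0086*(1061+0.444*64.8) = 24.9240 BTU/lb

24.9240 BTU/lb


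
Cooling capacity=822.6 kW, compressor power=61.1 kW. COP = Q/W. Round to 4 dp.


COP = 822.6 / 61.1 = 13.4632

13.4632


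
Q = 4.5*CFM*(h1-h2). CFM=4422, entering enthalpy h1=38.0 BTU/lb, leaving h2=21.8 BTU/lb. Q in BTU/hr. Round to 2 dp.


Q = 4.5 * 4422 * (38.0 - 21.8) = 322363.80 BTU/hr

322363.80 BTU/hr


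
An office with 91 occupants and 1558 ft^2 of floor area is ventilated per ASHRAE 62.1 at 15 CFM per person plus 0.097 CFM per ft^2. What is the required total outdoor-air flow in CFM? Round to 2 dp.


Total = 91*15 + 1558*0.097 = 1516.13 CFM

1516.13 CFM
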